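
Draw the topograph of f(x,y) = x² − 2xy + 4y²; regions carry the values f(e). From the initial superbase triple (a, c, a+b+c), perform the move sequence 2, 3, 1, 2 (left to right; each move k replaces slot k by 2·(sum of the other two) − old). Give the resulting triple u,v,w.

start (1,4,3) = (f(1,0),f(0,1),f(1,1))
replace slot 2: 2·(1+3) − 4 = 4 → (1,4,3)
replace slot 3: 2·(1+4) − 3 = 7 → (1,4,7)
replace slot 1: 2·(4+7) − 1 = 21 → (21,4,7)
replace slot 2: 2·(21+7) − 4 = 52 → (21,52,7)

21,52,7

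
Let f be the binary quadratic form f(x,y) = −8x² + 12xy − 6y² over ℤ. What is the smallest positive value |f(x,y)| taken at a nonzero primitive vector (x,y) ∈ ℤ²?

translate: b→4 (≡-12 mod 16), so (8,-12,6)→(8,4,2)
flip: (8,4,2)→(2,-4,8)
translate: b→0 (≡-4 mod 4), so (2,-4,8)→(2,0,6)
reduced (well bottom): (2,0,6) with a≤c, −a<b≤a
well minimum |f| = |-2| = 2 (negative-definite)

2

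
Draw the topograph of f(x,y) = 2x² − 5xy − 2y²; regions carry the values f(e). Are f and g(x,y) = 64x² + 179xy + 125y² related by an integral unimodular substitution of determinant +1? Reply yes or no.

D₁ = 41, D₂ = 41
river cycle of f (length 10): (-2, 5, 2), (2, 3, -4), (-4, 5, 1), (1, 5, -4), (-4, 3, 2), (2, 5, -2), (-2, 3, 4), (4, 5, -1), (-1, 5, 4), (4, 3, -2)
river cycle of g (length 10): (1, 5, -4), (-4, 3, 2), (2, 5, -2), (-2, 3, 4), (4, 5, -1), (-1, 5, 4), (4, 3, -2), (-2, 5, 2), (2, 3, -4), (-4, 5, 1)
cycles coincide ⇒ equivalent

yes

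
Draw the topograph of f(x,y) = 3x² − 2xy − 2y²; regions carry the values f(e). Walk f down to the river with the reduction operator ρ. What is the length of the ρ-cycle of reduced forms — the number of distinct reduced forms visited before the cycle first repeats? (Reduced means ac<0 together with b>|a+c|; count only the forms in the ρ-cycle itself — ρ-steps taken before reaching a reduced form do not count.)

D = 28, ⌊√D⌋ = 5
descent: ρ → (-2,2,3)  [lands on river]
river: ρ → (3,4,-1)
river: ρ → (-1,4,3)
river: ρ → (3,2,-2)
ρ-cycle length = 4 (tail of 1 descent step not counted)

4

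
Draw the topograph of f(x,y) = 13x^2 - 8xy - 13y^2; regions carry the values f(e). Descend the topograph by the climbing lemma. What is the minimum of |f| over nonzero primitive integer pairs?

descent: ρ → (-13,8,13)  [lands on river]
river: ρ → (13,18,-8)
river: ρ → (-8,14,17)
river: ρ → (17,20,-5)
river: ρ → (-5,20,17)
river: ρ → (17,14,-8)
river: ρ → (-8,18,13)
river: ρ → (13,8,-13)
river: ρ → (-13,18,8)
river: ρ → (8,14,-17)
river: ρ → (-17,20,5)
river: ρ → (5,20,-17)
river: ρ → (-17,14,8)
river: ρ → (8,18,-13)
closes: descent 1, river 14
min |a| on river = 5

5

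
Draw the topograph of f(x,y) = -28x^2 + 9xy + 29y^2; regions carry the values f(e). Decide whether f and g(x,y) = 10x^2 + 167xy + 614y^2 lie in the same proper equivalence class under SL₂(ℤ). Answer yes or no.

D₁ = 3329, D₂ = 3329
river cycle of f (length 102): (29, 49, -8), (-8, 47, 35), (35, 23, -20), (-20, 57, 1), (1, 57, -20), (-20, 23, 35), (35, 47, -8), (-8, 49, 29), (29, 9, -28), (-28, 47, 10), … (92 more)
river cycle of g (length 102): (10, 47, -28), (-28, 9, 29), (29, 49, -8), (-8, 47, 35), (35, 23, -20), (-20, 57, 1), (1, 57, -20), (-20, 23, 35), (35, 47, -8), (-8, 49, 29), … (92 more)
cycles coincide ⇒ equivalent

yes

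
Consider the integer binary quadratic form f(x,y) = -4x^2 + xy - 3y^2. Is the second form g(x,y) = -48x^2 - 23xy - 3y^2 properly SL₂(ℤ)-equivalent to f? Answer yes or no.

D₁ = -47, D₂ = -47
f is negative-definite; reduce −f:
−f: flip: (4,-1,3)→(3,1,4)
−f: reduced (well bottom): (3,1,4) with a≤c, −a<b≤a
flip sign back: reduced form of f is (-3,-1,-4)
g is negative-definite; reduce −g:
−g: flip: (48,23,3)→(3,-23,48)
−g: translate: b→1 (≡-23 mod 6), so (3,-23,48)→(3,1,4)
−g: reduced (well bottom): (3,1,4) with a≤c, −a<b≤a
flip sign back: reduced form of g is (-3,-1,-4)
reduced forms (-3, -1, -4) vs (-3, -1, -4) ⇒ equivalent

yes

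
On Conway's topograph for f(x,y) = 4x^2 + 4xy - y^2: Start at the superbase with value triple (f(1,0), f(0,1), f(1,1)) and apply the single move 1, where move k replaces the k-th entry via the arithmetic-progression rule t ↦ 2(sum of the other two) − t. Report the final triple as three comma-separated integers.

start (4,-1,7) = (f(1,0),f(0,1),f(1,1))
replace slot 1: 2·((-1)+7) − 4 = 8 → (8,-1,7)

8,-1,7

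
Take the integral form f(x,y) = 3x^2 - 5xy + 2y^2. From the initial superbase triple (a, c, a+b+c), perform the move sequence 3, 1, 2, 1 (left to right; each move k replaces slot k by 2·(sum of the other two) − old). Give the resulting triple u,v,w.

start (3,2,0) = (f(1,0),f(0,1),f(1,1))
replace slot 3: 2·(3+2) − 0 = 10 → (3,2,10)
replace slot 1: 2·(2+10) − 3 = 21 → (21,2,10)
replace slot 2: 2·(21+10) − 2 = 60 → (21,60,10)
replace slot 1: 2·(60+10) − 21 = 119 → (119,60,10)

119,60,10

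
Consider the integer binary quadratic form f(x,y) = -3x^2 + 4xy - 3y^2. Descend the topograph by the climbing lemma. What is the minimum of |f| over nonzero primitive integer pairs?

translate: b→2 (≡-4 mod 6), so (3,-4,3)→(3,2,2)
flip: (3,2,2)→(2,-2,3)
translate: b→2 (≡-2 mod 4), so (2,-2,3)→(2,2,3)
reduced (well bottom): (2,2,3) with a≤c, −a<b≤a
well minimum |f| = |-2| = 2 (negative-definite)

2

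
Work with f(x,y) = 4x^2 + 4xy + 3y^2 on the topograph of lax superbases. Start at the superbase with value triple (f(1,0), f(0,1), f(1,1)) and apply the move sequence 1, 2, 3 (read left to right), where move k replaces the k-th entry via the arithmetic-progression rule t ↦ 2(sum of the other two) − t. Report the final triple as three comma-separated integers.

start (4,3,11) = (f(1,0),f(0,1),f(1,1))
replace slot 1: 2·(3+11) − 4 = 24 → (24,3,11)
replace slot 2: 2·(24+11) − 3 = 67 → (24,67,11)
replace slot 3: 2·(24+67) − 11 = 171 → (24,67,171)

24,67,171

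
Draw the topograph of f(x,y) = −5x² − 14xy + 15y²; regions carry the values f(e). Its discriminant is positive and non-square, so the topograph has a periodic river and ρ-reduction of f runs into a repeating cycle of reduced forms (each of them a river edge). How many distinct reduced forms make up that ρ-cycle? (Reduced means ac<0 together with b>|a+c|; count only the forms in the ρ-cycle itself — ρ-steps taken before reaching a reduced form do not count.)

D = 496, ⌊√D⌋ = 22
descent: ρ → (15,14,-5)  [lands on river]
river: ρ → (-5,16,12)
river: ρ → (12,8,-9)
river: ρ → (-9,10,11)
river: ρ → (11,12,-8)
river: ρ → (-8,20,3)
river: ρ → (3,22,-1)
river: ρ → (-1,22,3)
river: ρ → (3,20,-8)
river: ρ → (-8,12,11)
river: ρ → (11,10,-9)
river: ρ → (-9,8,12)
river: ρ → (12,16,-5)
river: ρ → (-5,14,15)
river: ρ → (15,16,-4)
river: ρ → (-4,16,15)
ρ-cycle length = 16 (tail of 1 descent step not counted)

16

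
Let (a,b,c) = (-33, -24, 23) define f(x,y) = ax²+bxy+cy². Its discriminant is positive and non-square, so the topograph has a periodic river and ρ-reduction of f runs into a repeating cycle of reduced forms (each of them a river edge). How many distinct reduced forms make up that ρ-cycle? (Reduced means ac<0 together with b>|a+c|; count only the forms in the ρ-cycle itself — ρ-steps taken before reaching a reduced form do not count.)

D = 3612, ⌊√D⌋ = 60
descent: ρ → (23,24,-33)  [lands on river]
river: ρ → (-33,42,14)
river: ρ → (14,42,-33)
river: ρ → (-33,24,23)
river: ρ → (23,22,-34)
river: ρ → (-34,46,11)
river: ρ → (11,42,-42)
river: ρ → (-42,42,11)
river: ρ → (11,46,-34)
river: ρ → (-34,22,23)
ρ-cycle length = 10 (tail of 1 descent step not counted)

10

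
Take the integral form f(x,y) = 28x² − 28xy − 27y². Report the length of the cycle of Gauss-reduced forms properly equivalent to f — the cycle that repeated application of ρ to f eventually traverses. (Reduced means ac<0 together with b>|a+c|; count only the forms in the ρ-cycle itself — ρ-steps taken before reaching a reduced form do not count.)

D = 3808, ⌊√D⌋ = 61
descent: ρ → (-27,28,28)  [lands on river]
river: ρ → (28,28,-27)
river: ρ → (-27,26,29)
river: ρ → (29,32,-24)
river: ρ → (-24,16,37)
river: ρ → (37,58,-3)
river: ρ → (-3,56,56)
river: ρ → (56,56,-3)
river: ρ → (-3,58,37)
river: ρ → (37,16,-24)
river: ρ → (-24,32,29)
river: ρ → (29,26,-27)
ρ-cycle length = 12 (tail of 1 descent step not counted)

12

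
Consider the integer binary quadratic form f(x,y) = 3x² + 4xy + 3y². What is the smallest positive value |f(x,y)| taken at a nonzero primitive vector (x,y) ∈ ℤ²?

translate: b→-2 (≡4 mod 6), so (3,4,3)→(3,-2,2)
flip: (3,-2,2)→(2,2,3)
reduced (well bottom): (2,2,3) with a≤c, −a<b≤a
well minimum = a = 2

2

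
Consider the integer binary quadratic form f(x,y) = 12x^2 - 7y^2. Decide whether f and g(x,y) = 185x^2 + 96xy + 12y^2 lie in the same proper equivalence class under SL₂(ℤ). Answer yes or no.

D₁ = 336, D₂ = 336
river cycle of f (length 4): (-7, 14, 5), (5, 16, -4), (-4, 16, 5), (5, 14, -7)
river cycle of g (length 4): (-7, 14, 5), (5, 16, -4), (-4, 16, 5), (5, 14, -7)
cycles coincide ⇒ equivalent

yes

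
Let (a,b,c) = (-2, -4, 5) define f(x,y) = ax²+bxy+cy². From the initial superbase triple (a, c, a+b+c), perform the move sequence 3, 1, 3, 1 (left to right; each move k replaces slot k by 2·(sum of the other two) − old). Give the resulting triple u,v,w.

start (-2,5,-1) = (f(1,0),f(0,1),f(1,1))
replace slot 3: 2·((-2)+5) − (-1) = 7 → (-2,5,7)
replace slot 1: 2·(5+7) − (-2) = 26 → (26,5,7)
replace slot 3: 2·(26+5) − 7 = 55 → (26,5,55)
replace slot 1: 2·(5+55) − 26 = 94 → (94,5,55)

94,5,55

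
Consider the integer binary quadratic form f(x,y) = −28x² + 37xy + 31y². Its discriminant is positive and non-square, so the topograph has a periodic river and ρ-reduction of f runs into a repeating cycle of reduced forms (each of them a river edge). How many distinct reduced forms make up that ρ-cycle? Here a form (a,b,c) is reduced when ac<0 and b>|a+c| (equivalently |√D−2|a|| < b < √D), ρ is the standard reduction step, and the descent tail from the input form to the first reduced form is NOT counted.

D = 4841, ⌊√D⌋ = 69
river: ρ → (31,25,-34)
river: ρ → (-34,43,22)
river: ρ → (22,45,-32)
river: ρ → (-32,19,35)
river: ρ → (35,51,-16)
river: ρ → (-16,45,44)
river: ρ → (44,43,-17)
river: ρ → (-17,59,20)
river: ρ → (20,61,-14)
river: ρ → (-14,51,40)
river: ρ → (40,29,-25)
river: ρ → (-25,21,44)
river: ρ → (44,67,-2)
river: ρ → (-2,69,10)
river: ρ → (10,51,-56)
river: ρ → (-56,61,5)
river: ρ → (5,69,-4)
river: ρ → (-4,67,22)
river: ρ → (22,65,-7)
river: ρ → (-7,61,40)
river: ρ → (40,19,-28)
river: ρ → (-28,37,31)
ρ-cycle length = 22 (tail of 0 descent steps not counted)

22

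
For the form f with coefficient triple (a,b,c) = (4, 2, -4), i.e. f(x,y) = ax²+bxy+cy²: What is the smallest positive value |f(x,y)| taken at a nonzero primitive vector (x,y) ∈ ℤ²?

river: ρ → (-4,6,2)
river: ρ → (2,6,-4)
river: ρ → (-4,2,4)
river: ρ → (4,6,-2)
river: ρ → (-2,6,4)
river: ρ → (4,2,-4)
closes: descent 0, river 6
min |a| on river = 2

2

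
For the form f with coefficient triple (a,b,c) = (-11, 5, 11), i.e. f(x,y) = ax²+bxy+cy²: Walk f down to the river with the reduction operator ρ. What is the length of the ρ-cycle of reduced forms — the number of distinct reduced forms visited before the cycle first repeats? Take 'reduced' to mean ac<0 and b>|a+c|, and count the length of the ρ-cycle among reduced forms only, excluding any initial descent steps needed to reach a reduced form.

D = 509, ⌊√D⌋ = 22
river: ρ → (11,17,-5)
river: ρ → (-5,13,17)
river: ρ → (17,21,-1)
river: ρ → (-1,21,17)
river: ρ → (17,13,-5)
river: ρ → (-5,17,11)
river: ρ → (11,5,-11)
river: ρ → (-11,17,5)
river: ρ → (5,13,-17)
river: ρ → (-17,21,1)
river: ρ → (1,21,-17)
river: ρ → (-17,13,5)
river: ρ → (5,17,-11)
river: ρ → (-11,5,11)
ρ-cycle length = 14 (tail of 0 descent steps not counted)

14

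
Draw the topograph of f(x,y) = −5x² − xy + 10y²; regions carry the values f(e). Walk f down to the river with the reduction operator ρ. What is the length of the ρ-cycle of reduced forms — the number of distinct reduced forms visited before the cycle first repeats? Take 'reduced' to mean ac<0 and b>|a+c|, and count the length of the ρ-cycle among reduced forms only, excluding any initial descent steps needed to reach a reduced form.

D = 201, ⌊√D⌋ = 14
descent: ρ → (10,1,-5)
descent: ρ → (-5,9,6)  [lands on river]
river: ρ → (6,3,-8)
river: ρ → (-8,13,1)
river: ρ → (1,13,-8)
river: ρ → (-8,3,6)
river: ρ → (6,9,-5)
river: ρ → (-5,11,4)
river: ρ → (4,13,-2)
river: ρ → (-2,11,10)
river: ρ → (10,9,-3)
river: ρ → (-3,9,10)
river: ρ → (10,11,-2)
river: ρ → (-2,13,4)
river: ρ → (4,11,-5)
ρ-cycle length = 14 (tail of 2 descent steps not counted)

14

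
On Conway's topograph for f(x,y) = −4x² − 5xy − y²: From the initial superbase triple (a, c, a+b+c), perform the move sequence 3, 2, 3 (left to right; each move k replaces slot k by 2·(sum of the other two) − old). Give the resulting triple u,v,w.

start (-4,-1,-10) = (f(1,0),f(0,1),f(1,1))
replace slot 3: 2·((-4)+(-1)) − (-10) = 0 → (-4,-1,0)
replace slot 2: 2·((-4)+0) − (-1) = -7 → (-4,-7,0)
replace slot 3: 2·((-4)+(-7)) − 0 = -22 → (-4,-7,-22)

-4,-7,-22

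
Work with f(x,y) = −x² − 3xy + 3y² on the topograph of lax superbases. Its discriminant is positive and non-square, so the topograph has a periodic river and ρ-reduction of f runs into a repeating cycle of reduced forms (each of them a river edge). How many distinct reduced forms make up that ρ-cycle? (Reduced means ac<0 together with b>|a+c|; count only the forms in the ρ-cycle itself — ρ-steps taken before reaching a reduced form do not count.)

D = 21, ⌊√D⌋ = 4
descent: ρ → (3,3,-1)  [lands on river]
river: ρ → (-1,3,3)
ρ-cycle length = 2 (tail of 1 descent step not counted)

2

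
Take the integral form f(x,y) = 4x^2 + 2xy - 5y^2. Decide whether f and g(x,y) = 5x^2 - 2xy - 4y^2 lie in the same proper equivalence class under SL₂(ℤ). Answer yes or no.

D₁ = 84, D₂ = 84
river cycle of f (length 6): (-5, 8, 1), (1, 8, -5), (-5, 2, 4), (4, 6, -3), (-3, 6, 4), (4, 2, -5)
river cycle of g (length 6): (-4, 2, 5), (5, 8, -1), (-1, 8, 5), (5, 2, -4), (-4, 6, 3), (3, 6, -4)
cycles differ ⇒ inequivalent

no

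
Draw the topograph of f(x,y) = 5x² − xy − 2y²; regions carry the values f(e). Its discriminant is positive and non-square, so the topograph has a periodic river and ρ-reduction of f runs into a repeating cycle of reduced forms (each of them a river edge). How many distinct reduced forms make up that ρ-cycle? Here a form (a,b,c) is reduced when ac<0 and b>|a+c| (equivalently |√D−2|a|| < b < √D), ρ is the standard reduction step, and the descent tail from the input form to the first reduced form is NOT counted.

D = 41, ⌊√D⌋ = 6
descent: ρ → (-2,5,2)  [lands on river]
river: ρ → (2,3,-4)
river: ρ → (-4,5,1)
river: ρ → (1,5,-4)
river: ρ → (-4,3,2)
river: ρ → (2,5,-2)
river: ρ → (-2,3,4)
river: ρ → (4,5,-1)
river: ρ → (-1,5,4)
river: ρ → (4,3,-2)
ρ-cycle length = 10 (tail of 1 descent step not counted)

10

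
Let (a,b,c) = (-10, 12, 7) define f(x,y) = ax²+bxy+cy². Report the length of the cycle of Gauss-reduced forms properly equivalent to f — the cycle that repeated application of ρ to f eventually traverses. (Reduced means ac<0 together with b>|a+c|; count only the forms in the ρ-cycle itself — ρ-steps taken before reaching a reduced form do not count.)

D = 424, ⌊√D⌋ = 20
river: ρ → (7,16,-6)
river: ρ → (-6,20,1)
river: ρ → (1,20,-6)
river: ρ → (-6,16,7)
river: ρ → (7,12,-10)
river: ρ → (-10,8,9)
river: ρ → (9,10,-9)
river: ρ → (-9,8,10)
river: ρ → (10,12,-7)
river: ρ → (-7,16,6)
river: ρ → (6,20,-1)
river: ρ → (-1,20,6)
river: ρ → (6,16,-7)
river: ρ → (-7,12,10)
river: ρ → (10,8,-9)
river: ρ → (-9,10,9)
river: ρ → (9,8,-10)
river: ρ → (-10,12,7)
ρ-cycle length = 18 (tail of 0 descent steps not counted)

18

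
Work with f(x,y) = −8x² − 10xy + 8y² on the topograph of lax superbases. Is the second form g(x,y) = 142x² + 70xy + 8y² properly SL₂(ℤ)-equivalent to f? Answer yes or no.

D₁ = 356, D₂ = 356
river cycle of f (length 14): (8, 10, -8), (-8, 6, 10), (10, 14, -4), (-4, 18, 2), (2, 18, -4), (-4, 14, 10), (10, 6, -8), (-8, 10, 8), (8, 6, -10), (-10, 14, 4), … (4 more)
river cycle of g (length 14): (8, 10, -8), (-8, 6, 10), (10, 14, -4), (-4, 18, 2), (2, 18, -4), (-4, 14, 10), (10, 6, -8), (-8, 10, 8), (8, 6, -10), (-10, 14, 4), … (4 more)
cycles coincide ⇒ equivalent

yes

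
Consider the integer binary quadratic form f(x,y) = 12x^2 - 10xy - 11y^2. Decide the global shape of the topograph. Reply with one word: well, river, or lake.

D = b²−4ac = (-10)² − 4·12·(-11) = 628
D > 0 non-square ⇒ indefinite ⇒ periodic river

river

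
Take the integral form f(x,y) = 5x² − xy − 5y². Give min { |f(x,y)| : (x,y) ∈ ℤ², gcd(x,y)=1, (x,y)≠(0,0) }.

descent: ρ → (-5,1,5)  [lands on river]
river: ρ → (5,9,-1)
river: ρ → (-1,9,5)
river: ρ → (5,1,-5)
river: ρ → (-5,9,1)
river: ρ → (1,9,-5)
closes: descent 1, river 6
min |a| on river = 1

1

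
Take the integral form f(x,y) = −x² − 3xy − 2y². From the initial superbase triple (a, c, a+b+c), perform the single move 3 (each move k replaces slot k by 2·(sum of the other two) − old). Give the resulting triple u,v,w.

start (-1,-2,-6) = (f(1,0),f(0,1),f(1,1))
replace slot 3: 2·((-1)+(-2)) − (-6) = 0 → (-1,-2,0)

-1,-2,0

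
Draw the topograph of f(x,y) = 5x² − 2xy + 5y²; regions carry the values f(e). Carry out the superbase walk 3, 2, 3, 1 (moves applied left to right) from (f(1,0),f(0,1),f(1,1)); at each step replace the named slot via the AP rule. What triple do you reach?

start (5,5,8) = (f(1,0),f(0,1),f(1,1))
replace slot 3: 2·(5+5) − 8 = 12 → (5,5,12)
replace slot 2: 2·(5+12) − 5 = 29 → (5,29,12)
replace slot 3: 2·(5+29) − 12 = 56 → (5,29,56)
replace slot 1: 2·(29+56) − 5 = 165 → (165,29,56)

165,29,56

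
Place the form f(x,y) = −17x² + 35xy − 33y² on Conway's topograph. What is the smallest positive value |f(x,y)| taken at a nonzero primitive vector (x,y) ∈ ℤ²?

translate: b→-1 (≡-35 mod 34), so (17,-35,33)→(17,-1,15)
flip: (17,-1,15)→(15,1,17)
reduced (well bottom): (15,1,17) with a≤c, −a<b≤a
well minimum |f| = |-15| = 15 (negative-definite)

15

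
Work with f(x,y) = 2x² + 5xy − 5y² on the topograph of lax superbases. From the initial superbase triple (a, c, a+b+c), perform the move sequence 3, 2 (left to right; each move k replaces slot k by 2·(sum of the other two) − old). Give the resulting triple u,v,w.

start (2,-5,2) = (f(1,0),f(0,1),f(1,1))
replace slot 3: 2·(2+(-5)) − 2 = -8 → (2,-5,-8)
replace slot 2: 2·(2+(-8)) − (-5) = -7 → (2,-7,-8)

2,-7,-8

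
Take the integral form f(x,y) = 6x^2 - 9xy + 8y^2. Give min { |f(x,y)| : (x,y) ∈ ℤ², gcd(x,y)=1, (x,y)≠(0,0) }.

translate: b→3 (≡-9 mod 12), so (6,-9,8)→(6,3,5)
flip: (6,3,5)→(5,-3,6)
reduced (well bottom): (5,-3,6) with a≤c, −a<b≤a
well minimum = a = 5

5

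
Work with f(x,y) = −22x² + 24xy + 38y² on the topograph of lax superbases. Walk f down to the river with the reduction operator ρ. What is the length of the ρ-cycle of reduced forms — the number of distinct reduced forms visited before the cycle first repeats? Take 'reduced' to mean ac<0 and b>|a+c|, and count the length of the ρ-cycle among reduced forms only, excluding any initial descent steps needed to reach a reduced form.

D = 3920, ⌊√D⌋ = 62
river: ρ → (38,52,-8)
river: ρ → (-8,60,10)
river: ρ → (10,60,-8)
river: ρ → (-8,52,38)
river: ρ → (38,24,-22)
river: ρ → (-22,20,40)
river: ρ → (40,60,-2)
river: ρ → (-2,60,40)
river: ρ → (40,20,-22)
river: ρ → (-22,24,38)
ρ-cycle length = 10 (tail of 0 descent steps not counted)

10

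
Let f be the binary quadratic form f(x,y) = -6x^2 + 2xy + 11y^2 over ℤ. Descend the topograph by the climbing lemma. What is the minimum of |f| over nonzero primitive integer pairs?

descent: ρ → (11,-2,-6)
descent: ρ → (-6,14,3)  [lands on river]
river: ρ → (3,16,-1)
river: ρ → (-1,16,3)
river: ρ → (3,14,-6)
river: ρ → (-6,10,7)
river: ρ → (7,4,-9)
river: ρ → (-9,14,2)
river: ρ → (2,14,-9)
river: ρ → (-9,4,7)
river: ρ → (7,10,-6)
closes: descent 2, river 10
min |a| on river = 1

1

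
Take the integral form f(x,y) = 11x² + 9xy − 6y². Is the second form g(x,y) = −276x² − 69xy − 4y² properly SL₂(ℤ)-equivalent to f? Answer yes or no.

D₁ = 345, D₂ = 345
river cycle of f (length 10): (-6, 15, 5), (5, 15, -6), (-6, 9, 11), (11, 13, -4), (-4, 11, 14), (14, 17, -1), (-1, 17, 14), (14, 11, -4), (-4, 13, 11), (11, 9, -6)
river cycle of g (length 10): (-4, 13, 11), (11, 9, -6), (-6, 15, 5), (5, 15, -6), (-6, 9, 11), (11, 13, -4), (-4, 11, 14), (14, 17, -1), (-1, 17, 14), (14, 11, -4)
cycles coincide ⇒ equivalent

yes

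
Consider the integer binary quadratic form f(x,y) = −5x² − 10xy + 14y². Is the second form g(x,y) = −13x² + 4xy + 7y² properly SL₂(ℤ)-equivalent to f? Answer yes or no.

D₁ = 380, D₂ = 380
river cycle of f (length 4): (14, 10, -5), (-5, 10, 14), (14, 18, -1), (-1, 18, 14)
river cycle of g (length 4): (7, 10, -10), (-10, 10, 7), (7, 18, -2), (-2, 18, 7)
cycles differ ⇒ inequivalent

no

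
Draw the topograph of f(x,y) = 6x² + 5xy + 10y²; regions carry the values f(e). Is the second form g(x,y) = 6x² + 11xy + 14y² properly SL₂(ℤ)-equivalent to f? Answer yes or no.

D₁ = -215, D₂ = -215
f: reduced (well bottom): (6,5,10) with a≤c, −a<b≤a
g: translate: b→-1 (≡11 mod 12), so (6,11,14)→(6,-1,9)
g: reduced (well bottom): (6,-1,9) with a≤c, −a<b≤a
reduced forms (6, 5, 10) vs (6, -1, 9) ⇒ inequivalent

no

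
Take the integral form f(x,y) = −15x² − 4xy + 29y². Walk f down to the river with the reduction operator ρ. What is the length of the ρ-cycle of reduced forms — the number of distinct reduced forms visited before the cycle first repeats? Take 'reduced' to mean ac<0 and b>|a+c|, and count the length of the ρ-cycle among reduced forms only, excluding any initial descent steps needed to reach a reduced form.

D = 1756, ⌊√D⌋ = 41
descent: ρ → (29,4,-15)
descent: ρ → (-15,26,18)  [lands on river]
river: ρ → (18,10,-23)
river: ρ → (-23,36,5)
river: ρ → (5,34,-30)
river: ρ → (-30,26,9)
river: ρ → (9,28,-27)
river: ρ → (-27,26,10)
river: ρ → (10,34,-15)
ρ-cycle length = 8 (tail of 2 descent steps not counted)

8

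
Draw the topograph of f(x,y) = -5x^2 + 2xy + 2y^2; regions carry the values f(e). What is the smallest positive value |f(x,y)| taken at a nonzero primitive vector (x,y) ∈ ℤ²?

descent: ρ → (2,6,-1)  [lands on river]
river: ρ → (-1,6,2)
closes: descent 1, river 2
min |a| on river = 1

1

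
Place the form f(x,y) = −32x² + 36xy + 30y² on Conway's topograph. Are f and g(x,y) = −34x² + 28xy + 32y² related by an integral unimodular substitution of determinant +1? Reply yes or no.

D₁ = 5136, D₂ = 5136
river cycle of f (length 8): (30, 24, -38), (-38, 52, 16), (16, 44, -50), (-50, 56, 10), (10, 64, -26), (-26, 40, 34), (34, 28, -32), (-32, 36, 30)
river cycle of g (length 8): (32, 36, -30), (-30, 24, 38), (38, 52, -16), (-16, 44, 50), (50, 56, -10), (-10, 64, 26), (26, 40, -34), (-34, 28, 32)
cycles differ ⇒ inequivalent

no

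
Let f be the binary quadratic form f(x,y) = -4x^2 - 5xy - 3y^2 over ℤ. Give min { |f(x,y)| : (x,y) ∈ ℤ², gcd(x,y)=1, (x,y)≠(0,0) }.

translate: b→-3 (≡5 mod 8), so (4,5,3)→(4,-3,2)
flip: (4,-3,2)→(2,3,4)
translate: b→-1 (≡3 mod 4), so (2,3,4)→(2,-1,3)
reduced (well bottom): (2,-1,3) with a≤c, −a<b≤a
well minimum |f| = |-2| = 2 (negative-definite)

2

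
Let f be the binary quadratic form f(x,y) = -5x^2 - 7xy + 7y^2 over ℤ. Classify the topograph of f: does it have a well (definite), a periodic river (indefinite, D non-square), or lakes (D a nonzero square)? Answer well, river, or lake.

D = b²−4ac = (-7)² − 4·(-5)·7 = 189
D > 0 non-square ⇒ indefinite ⇒ periodic river

river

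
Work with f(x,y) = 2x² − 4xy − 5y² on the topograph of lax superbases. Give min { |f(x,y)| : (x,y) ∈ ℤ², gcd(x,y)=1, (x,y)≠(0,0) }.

descent: ρ → (-5,4,2)  [lands on river]
river: ρ → (2,4,-5)
river: ρ → (-5,6,1)
river: ρ → (1,6,-5)
closes: descent 1, river 4
min |a| on river = 1

1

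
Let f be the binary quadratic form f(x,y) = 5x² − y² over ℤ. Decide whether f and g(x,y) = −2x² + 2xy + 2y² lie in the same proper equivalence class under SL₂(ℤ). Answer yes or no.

D₁ = 20, D₂ = 20
river cycle of f (length 2): (-1, 4, 1), (1, 4, -1)
river cycle of g (length 2): (2, 2, -2), (-2, 2, 2)
cycles differ ⇒ inequivalent

no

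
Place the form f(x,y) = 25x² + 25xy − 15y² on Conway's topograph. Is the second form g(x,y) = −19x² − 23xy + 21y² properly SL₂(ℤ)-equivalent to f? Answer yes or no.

D₁ = 2125, D₂ = 2125
river cycle of f (length 6): (-15, 35, 15), (15, 25, -25), (-25, 25, 15), (15, 35, -15), (-15, 25, 25), (25, 25, -15)
river cycle of g (length 26): (21, 23, -19), (-19, 15, 25), (25, 35, -9), (-9, 37, 21), (21, 5, -25), (-25, 45, 1), (1, 45, -25), (-25, 5, 21), (21, 37, -9), (-9, 35, 25), … (16 more)
cycles differ ⇒ inequivalent

no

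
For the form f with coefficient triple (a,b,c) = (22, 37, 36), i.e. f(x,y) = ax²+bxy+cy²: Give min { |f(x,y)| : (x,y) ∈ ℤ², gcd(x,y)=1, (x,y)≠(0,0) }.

translate: b→-7 (≡37 mod 44), so (22,37,36)→(22,-7,21)
flip: (22,-7,21)→(21,7,22)
reduced (well bottom): (21,7,22) with a≤c, −a<b≤a
well minimum = a = 21

21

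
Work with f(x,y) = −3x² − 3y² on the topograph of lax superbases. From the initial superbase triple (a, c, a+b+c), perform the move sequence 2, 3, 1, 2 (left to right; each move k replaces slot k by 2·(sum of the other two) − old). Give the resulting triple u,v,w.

start (-3,-3,-6) = (f(1,0),f(0,1),f(1,1))
replace slot 2: 2·((-3)+(-6)) − (-3) = -15 → (-3,-15,-6)
replace slot 3: 2·((-3)+(-15)) − (-6) = -30 → (-3,-15,-30)
replace slot 1: 2·((-15)+(-30)) − (-3) = -87 → (-87,-15,-30)
replace slot 2: 2·((-87)+(-30)) − (-15) = -219 → (-87,-219,-30)

-87,-219,-30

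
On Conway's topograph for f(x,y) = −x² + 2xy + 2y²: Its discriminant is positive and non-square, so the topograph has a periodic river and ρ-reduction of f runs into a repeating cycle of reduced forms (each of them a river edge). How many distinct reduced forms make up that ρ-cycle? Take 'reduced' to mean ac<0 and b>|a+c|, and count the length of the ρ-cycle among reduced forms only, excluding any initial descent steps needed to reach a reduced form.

D = 12, ⌊√D⌋ = 3
river: ρ → (2,2,-1)
river: ρ → (-1,2,2)
ρ-cycle length = 2 (tail of 0 descent steps not counted)

2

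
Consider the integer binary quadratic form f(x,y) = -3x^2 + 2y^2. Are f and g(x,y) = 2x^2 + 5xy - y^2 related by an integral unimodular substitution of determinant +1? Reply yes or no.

D₁ = 24, D₂ = 33
discriminants differ ⇒ not SL₂(ℤ)-equivalent

no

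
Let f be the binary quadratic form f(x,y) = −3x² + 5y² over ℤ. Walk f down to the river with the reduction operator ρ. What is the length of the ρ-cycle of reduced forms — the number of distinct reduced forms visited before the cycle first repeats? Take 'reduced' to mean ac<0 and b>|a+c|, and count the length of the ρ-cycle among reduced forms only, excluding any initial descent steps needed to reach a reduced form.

D = 60, ⌊√D⌋ = 7
descent: ρ → (5,0,-3)
descent: ρ → (-3,6,2)  [lands on river]
river: ρ → (2,6,-3)
ρ-cycle length = 2 (tail of 2 descent steps not counted)

2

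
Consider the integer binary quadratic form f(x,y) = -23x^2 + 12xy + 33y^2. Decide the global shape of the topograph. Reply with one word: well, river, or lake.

D = b²−4ac = 12² − 4·(-23)·33 = 3180
D > 0 non-square ⇒ indefinite ⇒ periodic river

river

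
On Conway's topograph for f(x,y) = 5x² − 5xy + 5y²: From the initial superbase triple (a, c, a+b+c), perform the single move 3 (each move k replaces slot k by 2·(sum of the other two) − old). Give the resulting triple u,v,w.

start (5,5,5) = (f(1,0),f(0,1),f(1,1))
replace slot 3: 2·(5+5) − 5 = 15 → (5,5,15)

5,5,15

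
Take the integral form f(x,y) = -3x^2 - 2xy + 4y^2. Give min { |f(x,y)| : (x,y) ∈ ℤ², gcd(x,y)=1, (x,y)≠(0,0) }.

descent: ρ → (4,2,-3)  [lands on river]
river: ρ → (-3,4,3)
river: ρ → (3,2,-4)
river: ρ → (-4,6,1)
river: ρ → (1,6,-4)
river: ρ → (-4,2,3)
river: ρ → (3,4,-3)
river: ρ → (-3,2,4)
river: ρ → (4,6,-1)
river: ρ → (-1,6,4)
closes: descent 1, river 10
min |a| on river = 1

1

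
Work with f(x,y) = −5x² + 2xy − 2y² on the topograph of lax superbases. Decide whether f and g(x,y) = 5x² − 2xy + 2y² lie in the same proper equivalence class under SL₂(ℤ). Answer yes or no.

D₁ = -36, D₂ = -36
f is negative-definite; reduce −f:
−f: flip: (5,-2,2)→(2,2,5)
−f: reduced (well bottom): (2,2,5) with a≤c, −a<b≤a
flip sign back: reduced form of f is (-2,-2,-5)
g: flip: (5,-2,2)→(2,2,5)
g: reduced (well bottom): (2,2,5) with a≤c, −a<b≤a
reduced forms (-2, -2, -5) vs (2, 2, 5) ⇒ inequivalent

no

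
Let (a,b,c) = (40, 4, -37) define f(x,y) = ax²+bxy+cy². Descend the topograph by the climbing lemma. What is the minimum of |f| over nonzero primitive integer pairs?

river: ρ → (-37,70,7)
river: ρ → (7,70,-37)
river: ρ → (-37,4,40)
river: ρ → (40,76,-1)
river: ρ → (-1,76,40)
river: ρ → (40,4,-37)
closes: descent 0, river 6
min |a| on river = 1

1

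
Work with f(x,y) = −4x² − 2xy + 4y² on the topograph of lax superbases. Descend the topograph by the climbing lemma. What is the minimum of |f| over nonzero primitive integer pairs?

descent: ρ → (4,2,-4)  [lands on river]
river: ρ → (-4,6,2)
river: ρ → (2,6,-4)
river: ρ → (-4,2,4)
river: ρ → (4,6,-2)
river: ρ → (-2,6,4)
closes: descent 1, river 6
min |a| on river = 2

2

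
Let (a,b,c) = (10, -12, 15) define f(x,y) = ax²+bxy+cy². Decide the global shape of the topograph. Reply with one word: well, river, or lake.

D = b²−4ac = (-12)² − 4·10·15 = -456
D < 0 ⇒ definite ⇒ every region one sign ⇒ single well

well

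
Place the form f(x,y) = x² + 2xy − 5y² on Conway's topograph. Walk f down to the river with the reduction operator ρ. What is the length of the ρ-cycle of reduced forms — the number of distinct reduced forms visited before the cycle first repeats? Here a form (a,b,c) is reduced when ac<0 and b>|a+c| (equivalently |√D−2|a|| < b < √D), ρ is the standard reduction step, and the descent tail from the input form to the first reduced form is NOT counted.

D = 24, ⌊√D⌋ = 4
descent: ρ → (-5,-2,1)
descent: ρ → (1,4,-2)  [lands on river]
river: ρ → (-2,4,1)
ρ-cycle length = 2 (tail of 2 descent steps not counted)

2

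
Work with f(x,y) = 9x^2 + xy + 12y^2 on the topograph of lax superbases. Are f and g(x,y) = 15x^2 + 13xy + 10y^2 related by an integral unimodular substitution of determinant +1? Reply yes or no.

D₁ = -431, D₂ = -431
f: reduced (well bottom): (9,1,12) with a≤c, −a<b≤a
g: flip: (15,13,10)→(10,-13,15)
g: translate: b→7 (≡-13 mod 20), so (10,-13,15)→(10,7,12)
g: reduced (well bottom): (10,7,12) with a≤c, −a<b≤a
reduced forms (9, 1, 12) vs (10, 7, 12) ⇒ inequivalent

no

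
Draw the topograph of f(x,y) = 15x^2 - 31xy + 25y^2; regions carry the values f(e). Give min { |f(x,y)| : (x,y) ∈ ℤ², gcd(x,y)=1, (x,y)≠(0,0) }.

translate: b→-1 (≡-31 mod 30), so (15,-31,25)→(15,-1,9)
flip: (15,-1,9)→(9,1,15)
reduced (well bottom): (9,1,15) with a≤c, −a<b≤a
well minimum = a = 9

9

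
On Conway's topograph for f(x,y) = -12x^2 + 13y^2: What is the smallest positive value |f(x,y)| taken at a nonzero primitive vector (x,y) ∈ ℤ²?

descent: ρ → (13,0,-12)
descent: ρ → (-12,24,1)  [lands on river]
river: ρ → (1,24,-12)
closes: descent 2, river 2
min |a| on river = 1

1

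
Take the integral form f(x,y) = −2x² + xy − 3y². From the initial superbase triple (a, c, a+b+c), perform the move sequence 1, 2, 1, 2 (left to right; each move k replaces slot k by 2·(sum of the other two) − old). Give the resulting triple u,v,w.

start (-2,-3,-4) = (f(1,0),f(0,1),f(1,1))
replace slot 1: 2·((-3)+(-4)) − (-2) = -12 → (-12,-3,-4)
replace slot 2: 2·((-12)+(-4)) − (-3) = -29 → (-12,-29,-4)
replace slot 1: 2·((-29)+(-4)) − (-12) = -54 → (-54,-29,-4)
replace slot 2: 2·((-54)+(-4)) − (-29) = -87 → (-54,-87,-4)

-54,-87,-4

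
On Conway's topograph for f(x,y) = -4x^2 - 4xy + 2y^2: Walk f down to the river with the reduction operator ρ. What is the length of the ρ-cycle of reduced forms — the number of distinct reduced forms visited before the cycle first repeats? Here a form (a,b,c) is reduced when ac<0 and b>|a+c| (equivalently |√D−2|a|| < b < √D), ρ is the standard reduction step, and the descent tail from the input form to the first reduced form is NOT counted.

D = 48, ⌊√D⌋ = 6
descent: ρ → (2,4,-4)  [lands on river]
river: ρ → (-4,4,2)
ρ-cycle length = 2 (tail of 1 descent step not counted)

2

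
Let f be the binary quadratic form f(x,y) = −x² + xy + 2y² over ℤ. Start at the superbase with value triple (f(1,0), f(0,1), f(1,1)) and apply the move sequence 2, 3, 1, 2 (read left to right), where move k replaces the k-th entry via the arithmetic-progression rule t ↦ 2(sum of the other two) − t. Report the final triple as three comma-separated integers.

start (-1,2,2) = (f(1,0),f(0,1),f(1,1))
replace slot 2: 2·((-1)+2) − 2 = 0 → (-1,0,2)
replace slot 3: 2·((-1)+0) − 2 = -4 → (-1,0,-4)
replace slot 1: 2·(0+(-4)) − (-1) = -7 → (-7,0,-4)
replace slot 2: 2·((-7)+(-4)) − 0 = -22 → (-7,-22,-4)

-7,-22,-4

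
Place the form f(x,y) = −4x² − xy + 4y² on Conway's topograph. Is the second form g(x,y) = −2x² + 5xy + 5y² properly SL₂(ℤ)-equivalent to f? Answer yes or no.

D₁ = 65, D₂ = 65
river cycle of f (length 6): (4, 1, -4), (-4, 7, 1), (1, 7, -4), (-4, 1, 4), (4, 7, -1), (-1, 7, 4)
river cycle of g (length 6): (5, 5, -2), (-2, 7, 2), (2, 5, -5), (-5, 5, 2), (2, 7, -2), (-2, 5, 5)
cycles differ ⇒ inequivalent

no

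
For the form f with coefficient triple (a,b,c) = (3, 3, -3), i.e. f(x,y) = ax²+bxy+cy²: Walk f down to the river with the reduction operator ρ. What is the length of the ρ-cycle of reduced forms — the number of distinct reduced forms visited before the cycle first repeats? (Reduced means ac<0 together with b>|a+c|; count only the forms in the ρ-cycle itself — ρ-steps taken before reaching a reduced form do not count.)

D = 45, ⌊√D⌋ = 6
river: ρ → (-3,3,3)
river: ρ → (3,3,-3)
ρ-cycle length = 2 (tail of 0 descent steps not counted)

2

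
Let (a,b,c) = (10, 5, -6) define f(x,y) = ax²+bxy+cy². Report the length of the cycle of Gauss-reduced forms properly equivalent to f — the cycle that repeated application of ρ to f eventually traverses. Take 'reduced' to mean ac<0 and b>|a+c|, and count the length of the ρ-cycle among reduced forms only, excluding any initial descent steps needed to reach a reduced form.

D = 265, ⌊√D⌋ = 16
river: ρ → (-6,7,9)
river: ρ → (9,11,-4)
river: ρ → (-4,13,6)
river: ρ → (6,11,-6)
river: ρ → (-6,13,4)
river: ρ → (4,11,-9)
river: ρ → (-9,7,6)
river: ρ → (6,5,-10)
river: ρ → (-10,15,1)
river: ρ → (1,15,-10)
river: ρ → (-10,5,6)
river: ρ → (6,7,-9)
river: ρ → (-9,11,4)
river: ρ → (4,13,-6)
river: ρ → (-6,11,6)
river: ρ → (6,13,-4)
river: ρ → (-4,11,9)
river: ρ → (9,7,-6)
river: ρ → (-6,5,10)
river: ρ → (10,15,-1)
river: ρ → (-1,15,10)
river: ρ → (10,5,-6)
ρ-cycle length = 22 (tail of 0 descent steps not counted)

22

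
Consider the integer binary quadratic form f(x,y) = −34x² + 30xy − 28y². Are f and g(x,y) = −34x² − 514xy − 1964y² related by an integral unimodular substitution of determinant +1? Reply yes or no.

D₁ = -2908, D₂ = -2908
f is negative-definite; reduce −f:
−f: flip: (34,-30,28)→(28,30,34)
−f: translate: b→-26 (≡30 mod 56), so (28,30,34)→(28,-26,32)
−f: reduced (well bottom): (28,-26,32) with a≤c, −a<b≤a
flip sign back: reduced form of f is (-28,26,-32)
g is negative-definite; reduce −g:
−g: translate: b→-30 (≡514 mod 68), so (34,514,1964)→(34,-30,28)
−g: flip: (34,-30,28)→(28,30,34)
−g: translate: b→-26 (≡30 mod 56), so (28,30,34)→(28,-26,32)
−g: reduced (well bottom): (28,-26,32) with a≤c, −a<b≤a
flip sign back: reduced form of g is (-28,26,-32)
reduced forms (-28, 26, -32) vs (-28, 26, -32) ⇒ equivalent

yes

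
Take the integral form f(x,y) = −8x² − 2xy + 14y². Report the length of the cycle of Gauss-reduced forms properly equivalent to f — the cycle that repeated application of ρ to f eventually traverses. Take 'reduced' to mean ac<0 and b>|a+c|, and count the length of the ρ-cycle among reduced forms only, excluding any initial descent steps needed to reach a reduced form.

D = 452, ⌊√D⌋ = 21
descent: ρ → (14,2,-8)
descent: ρ → (-8,14,8)  [lands on river]
river: ρ → (8,18,-4)
river: ρ → (-4,14,16)
river: ρ → (16,18,-2)
river: ρ → (-2,18,16)
river: ρ → (16,14,-4)
river: ρ → (-4,18,8)
river: ρ → (8,14,-8)
river: ρ → (-8,18,4)
river: ρ → (4,14,-16)
river: ρ → (-16,18,2)
river: ρ → (2,18,-16)
river: ρ → (-16,14,4)
river: ρ → (4,18,-8)
ρ-cycle length = 14 (tail of 2 descent steps not counted)

14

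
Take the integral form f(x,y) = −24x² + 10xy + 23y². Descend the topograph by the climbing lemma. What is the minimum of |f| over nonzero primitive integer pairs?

river: ρ → (23,36,-11)
river: ρ → (-11,30,32)
river: ρ → (32,34,-9)
river: ρ → (-9,38,24)
river: ρ → (24,10,-23)
river: ρ → (-23,36,11)
river: ρ → (11,30,-32)
river: ρ → (-32,34,9)
river: ρ → (9,38,-24)
river: ρ → (-24,10,23)
closes: descent 0, river 10
min |a| on river = 9

9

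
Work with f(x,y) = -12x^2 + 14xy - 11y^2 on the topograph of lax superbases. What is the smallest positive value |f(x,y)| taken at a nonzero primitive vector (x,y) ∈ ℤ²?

translate: b→10 (≡-14 mod 24), so (12,-14,11)→(12,10,9)
flip: (12,10,9)→(9,-10,12)
translate: b→8 (≡-10 mod 18), so (9,-10,12)→(9,8,11)
reduced (well bottom): (9,8,11) with a≤c, −a<b≤a
well minimum |f| = |-9| = 9 (negative-definite)

9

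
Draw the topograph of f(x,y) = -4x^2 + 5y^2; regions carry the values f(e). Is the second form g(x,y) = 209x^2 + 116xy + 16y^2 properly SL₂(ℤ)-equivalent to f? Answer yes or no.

D₁ = 80, D₂ = 80
river cycle of f (length 2): (-4, 8, 1), (1, 8, -4)
river cycle of g (length 2): (1, 8, -4), (-4, 8, 1)
cycles coincide ⇒ equivalent

yes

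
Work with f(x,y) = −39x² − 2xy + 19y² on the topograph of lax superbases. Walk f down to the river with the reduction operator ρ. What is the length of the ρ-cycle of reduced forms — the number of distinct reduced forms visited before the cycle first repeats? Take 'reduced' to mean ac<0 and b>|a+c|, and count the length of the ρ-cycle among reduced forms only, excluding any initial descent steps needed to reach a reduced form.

D = 2968, ⌊√D⌋ = 54
descent: ρ → (19,40,-18)  [lands on river]
river: ρ → (-18,32,27)
river: ρ → (27,22,-23)
river: ρ → (-23,24,26)
river: ρ → (26,28,-21)
river: ρ → (-21,14,33)
river: ρ → (33,52,-2)
river: ρ → (-2,52,33)
river: ρ → (33,14,-21)
river: ρ → (-21,28,26)
river: ρ → (26,24,-23)
river: ρ → (-23,22,27)
river: ρ → (27,32,-18)
river: ρ → (-18,40,19)
river: ρ → (19,36,-22)
river: ρ → (-22,52,3)
river: ρ → (3,50,-39)
river: ρ → (-39,28,14)
river: ρ → (14,28,-39)
river: ρ → (-39,50,3)
river: ρ → (3,52,-22)
river: ρ → (-22,36,19)
ρ-cycle length = 22 (tail of 1 descent step not counted)

22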